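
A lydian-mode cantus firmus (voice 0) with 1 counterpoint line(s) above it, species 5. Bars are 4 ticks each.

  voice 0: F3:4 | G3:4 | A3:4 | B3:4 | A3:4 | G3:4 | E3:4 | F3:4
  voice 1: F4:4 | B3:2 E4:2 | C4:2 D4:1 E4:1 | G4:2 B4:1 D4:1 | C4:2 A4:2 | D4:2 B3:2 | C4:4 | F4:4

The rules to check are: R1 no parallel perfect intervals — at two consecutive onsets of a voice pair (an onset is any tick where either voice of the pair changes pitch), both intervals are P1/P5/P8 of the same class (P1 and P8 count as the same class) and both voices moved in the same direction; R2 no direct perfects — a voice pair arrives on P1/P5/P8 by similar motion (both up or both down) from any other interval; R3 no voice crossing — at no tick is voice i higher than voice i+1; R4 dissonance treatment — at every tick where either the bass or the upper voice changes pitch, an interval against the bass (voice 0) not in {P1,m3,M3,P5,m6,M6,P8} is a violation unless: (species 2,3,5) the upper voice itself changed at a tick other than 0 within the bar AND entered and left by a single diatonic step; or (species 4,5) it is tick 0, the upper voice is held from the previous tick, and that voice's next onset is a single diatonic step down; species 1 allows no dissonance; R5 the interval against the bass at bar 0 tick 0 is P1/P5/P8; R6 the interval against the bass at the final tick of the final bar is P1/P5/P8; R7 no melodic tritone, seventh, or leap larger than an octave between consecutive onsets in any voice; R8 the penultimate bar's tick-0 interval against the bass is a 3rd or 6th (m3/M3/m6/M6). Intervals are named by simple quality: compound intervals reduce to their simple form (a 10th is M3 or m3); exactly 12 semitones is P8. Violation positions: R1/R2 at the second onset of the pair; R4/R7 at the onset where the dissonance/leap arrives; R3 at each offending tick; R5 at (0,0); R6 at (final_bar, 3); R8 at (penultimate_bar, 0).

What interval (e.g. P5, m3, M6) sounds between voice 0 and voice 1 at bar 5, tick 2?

M3

voice 0=G3 voice 1=B3 -> M3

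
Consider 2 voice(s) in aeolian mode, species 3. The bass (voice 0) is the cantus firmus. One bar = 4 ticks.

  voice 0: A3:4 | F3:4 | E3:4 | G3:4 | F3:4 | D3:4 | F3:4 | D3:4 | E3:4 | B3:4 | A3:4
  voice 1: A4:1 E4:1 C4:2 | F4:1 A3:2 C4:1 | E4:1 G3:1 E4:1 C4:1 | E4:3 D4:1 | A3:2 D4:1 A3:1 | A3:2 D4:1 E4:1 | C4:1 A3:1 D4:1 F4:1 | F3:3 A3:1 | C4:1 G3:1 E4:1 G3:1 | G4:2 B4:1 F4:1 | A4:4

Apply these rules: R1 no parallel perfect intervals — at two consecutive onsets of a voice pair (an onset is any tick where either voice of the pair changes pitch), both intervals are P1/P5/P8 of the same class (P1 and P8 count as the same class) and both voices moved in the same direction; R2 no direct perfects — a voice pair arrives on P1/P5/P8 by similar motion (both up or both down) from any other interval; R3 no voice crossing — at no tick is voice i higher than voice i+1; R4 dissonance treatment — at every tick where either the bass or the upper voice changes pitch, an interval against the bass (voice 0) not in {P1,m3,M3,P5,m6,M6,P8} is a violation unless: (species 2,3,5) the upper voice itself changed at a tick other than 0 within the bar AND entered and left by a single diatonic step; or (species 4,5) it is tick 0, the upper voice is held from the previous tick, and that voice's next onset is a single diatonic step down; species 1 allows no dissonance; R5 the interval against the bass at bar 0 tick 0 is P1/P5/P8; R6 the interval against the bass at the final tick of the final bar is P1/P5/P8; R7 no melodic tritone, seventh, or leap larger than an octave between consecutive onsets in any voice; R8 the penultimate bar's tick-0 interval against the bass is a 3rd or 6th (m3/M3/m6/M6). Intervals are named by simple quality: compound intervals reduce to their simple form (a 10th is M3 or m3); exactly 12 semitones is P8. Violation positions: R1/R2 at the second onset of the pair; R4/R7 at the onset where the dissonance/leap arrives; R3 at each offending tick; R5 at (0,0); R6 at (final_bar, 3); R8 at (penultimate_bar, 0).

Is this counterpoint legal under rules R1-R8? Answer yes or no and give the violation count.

No (3 violations)

bar 0: v0=A3 v1=A4 (P8)
bar 1: v0=F3 v1=F4 (P8)
bar 2: v0=E3 v1=E4 (P8)
bar 3: v0=G3 v1=E4 (M6)
bar 4: v0=F3 v1=A3 (M3)
bar 5: v0=D3 v1=A3 (P5)
bar 6: v0=F3 v1=C4 (P5)
bar 7: v0=D3 v1=F3 (m3)
bar 8: v0=E3 v1=C4 (m6)
bar 9: v0=B3 v1=G4 (m6)
bar 10: v0=A3 v1=A4 (P8)
  R4 @ bar5.3: D3/E4 M2 untreated
  R4 @ bar9.3: B3/F4 TT untreated
  R7 @ bar9.3: B4->F4 leap 6st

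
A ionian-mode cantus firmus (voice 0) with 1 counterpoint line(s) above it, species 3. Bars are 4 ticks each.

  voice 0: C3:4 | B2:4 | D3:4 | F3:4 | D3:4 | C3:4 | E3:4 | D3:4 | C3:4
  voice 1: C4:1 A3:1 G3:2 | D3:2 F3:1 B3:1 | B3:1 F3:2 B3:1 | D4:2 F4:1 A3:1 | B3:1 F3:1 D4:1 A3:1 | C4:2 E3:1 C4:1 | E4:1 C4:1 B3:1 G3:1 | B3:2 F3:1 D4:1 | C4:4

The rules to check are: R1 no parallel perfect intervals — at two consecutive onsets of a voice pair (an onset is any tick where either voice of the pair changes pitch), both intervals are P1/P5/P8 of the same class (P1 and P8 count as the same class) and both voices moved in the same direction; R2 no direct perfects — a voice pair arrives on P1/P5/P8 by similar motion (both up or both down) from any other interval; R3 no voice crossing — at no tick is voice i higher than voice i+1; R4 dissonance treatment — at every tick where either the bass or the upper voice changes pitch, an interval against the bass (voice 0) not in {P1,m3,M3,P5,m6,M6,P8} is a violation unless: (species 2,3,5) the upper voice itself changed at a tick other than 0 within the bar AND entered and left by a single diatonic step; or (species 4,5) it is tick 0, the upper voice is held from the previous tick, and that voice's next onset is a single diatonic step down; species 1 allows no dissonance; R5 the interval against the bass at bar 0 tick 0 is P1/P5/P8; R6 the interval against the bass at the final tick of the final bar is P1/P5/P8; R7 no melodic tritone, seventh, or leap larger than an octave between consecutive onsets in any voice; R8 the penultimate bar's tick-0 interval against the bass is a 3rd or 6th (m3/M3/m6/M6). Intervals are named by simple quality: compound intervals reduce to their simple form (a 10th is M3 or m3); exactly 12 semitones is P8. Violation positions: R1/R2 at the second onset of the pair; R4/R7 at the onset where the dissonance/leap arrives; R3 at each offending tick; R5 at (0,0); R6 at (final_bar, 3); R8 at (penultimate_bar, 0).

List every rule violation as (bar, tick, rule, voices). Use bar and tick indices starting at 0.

(1, 2, R4, (0, 1))
(1, 3, R7, (1,))
(2, 1, R7, (1,))
(2, 3, R7, (1,))
(4, 1, R7, (1,))
(6, 0, R1, (0, 1))
(7, 2, R7, (1,))
(8, 0, R1, (0, 1))

bar 0: v0=C3 v1=C4 downbeat P8
bar 1: v0=B2 v1=D3 downbeat m3
bar 2: v0=D3 v1=B3 downbeat M6
bar 3: v0=F3 v1=D4 downbeat M6
bar 4: v0=D3 v1=B3 downbeat M6
bar 5: v0=C3 v1=C4 downbeat P8
bar 6: v0=E3 v1=E4 downbeat P8
bar 7: v0=D3 v1=B3 downbeat M6
bar 8: v0=C3 v1=C4 downbeat P8
  -> R4 @ bar 1 tick 2 v(0, 1): B2/F3 TT untreated
  -> R7 @ bar 1 tick 3 v(1,): F3->B3 leap 6st
  -> R7 @ bar 2 tick 1 v(1,): B3->F3 leap 6st
  -> R7 @ bar 2 tick 3 v(1,): F3->B3 leap 6st
  -> R7 @ bar 4 tick 1 v(1,): B3->F3 leap 6st
  -> R1 @ bar 6 tick 0 v(0, 1): C3/C4 P8 -> E3/E4 P8 similar
  -> R7 @ bar 7 tick 2 v(1,): B3->F3 leap 6st
  -> R1 @ bar 8 tick 0 v(0, 1): D3/D4 P8 -> C3/C4 P8 similar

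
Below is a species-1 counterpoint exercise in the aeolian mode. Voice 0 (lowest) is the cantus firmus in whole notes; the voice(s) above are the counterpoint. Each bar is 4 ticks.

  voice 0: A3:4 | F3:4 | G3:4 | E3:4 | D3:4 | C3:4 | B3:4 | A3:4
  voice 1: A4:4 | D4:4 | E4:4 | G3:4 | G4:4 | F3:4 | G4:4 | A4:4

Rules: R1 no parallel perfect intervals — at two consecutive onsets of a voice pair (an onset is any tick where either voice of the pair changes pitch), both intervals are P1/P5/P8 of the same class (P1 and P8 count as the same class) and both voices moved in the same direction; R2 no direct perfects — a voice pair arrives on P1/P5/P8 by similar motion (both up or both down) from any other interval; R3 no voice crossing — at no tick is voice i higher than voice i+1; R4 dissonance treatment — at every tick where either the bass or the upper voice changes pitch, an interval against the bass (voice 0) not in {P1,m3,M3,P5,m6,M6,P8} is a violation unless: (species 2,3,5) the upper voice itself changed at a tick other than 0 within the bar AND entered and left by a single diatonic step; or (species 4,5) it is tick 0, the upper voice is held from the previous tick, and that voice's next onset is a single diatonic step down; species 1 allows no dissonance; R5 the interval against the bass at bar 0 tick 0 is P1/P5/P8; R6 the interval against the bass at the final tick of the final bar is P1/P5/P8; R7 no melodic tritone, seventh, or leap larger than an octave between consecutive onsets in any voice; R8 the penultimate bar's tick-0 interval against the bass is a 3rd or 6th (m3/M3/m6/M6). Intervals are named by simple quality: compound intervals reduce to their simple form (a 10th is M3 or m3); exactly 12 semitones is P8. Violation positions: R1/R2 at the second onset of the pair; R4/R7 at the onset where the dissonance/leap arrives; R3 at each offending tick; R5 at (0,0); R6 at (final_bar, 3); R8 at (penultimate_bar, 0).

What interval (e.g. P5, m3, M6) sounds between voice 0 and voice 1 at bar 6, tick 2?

m6

voice 0=B3 voice 1=G4 -> m6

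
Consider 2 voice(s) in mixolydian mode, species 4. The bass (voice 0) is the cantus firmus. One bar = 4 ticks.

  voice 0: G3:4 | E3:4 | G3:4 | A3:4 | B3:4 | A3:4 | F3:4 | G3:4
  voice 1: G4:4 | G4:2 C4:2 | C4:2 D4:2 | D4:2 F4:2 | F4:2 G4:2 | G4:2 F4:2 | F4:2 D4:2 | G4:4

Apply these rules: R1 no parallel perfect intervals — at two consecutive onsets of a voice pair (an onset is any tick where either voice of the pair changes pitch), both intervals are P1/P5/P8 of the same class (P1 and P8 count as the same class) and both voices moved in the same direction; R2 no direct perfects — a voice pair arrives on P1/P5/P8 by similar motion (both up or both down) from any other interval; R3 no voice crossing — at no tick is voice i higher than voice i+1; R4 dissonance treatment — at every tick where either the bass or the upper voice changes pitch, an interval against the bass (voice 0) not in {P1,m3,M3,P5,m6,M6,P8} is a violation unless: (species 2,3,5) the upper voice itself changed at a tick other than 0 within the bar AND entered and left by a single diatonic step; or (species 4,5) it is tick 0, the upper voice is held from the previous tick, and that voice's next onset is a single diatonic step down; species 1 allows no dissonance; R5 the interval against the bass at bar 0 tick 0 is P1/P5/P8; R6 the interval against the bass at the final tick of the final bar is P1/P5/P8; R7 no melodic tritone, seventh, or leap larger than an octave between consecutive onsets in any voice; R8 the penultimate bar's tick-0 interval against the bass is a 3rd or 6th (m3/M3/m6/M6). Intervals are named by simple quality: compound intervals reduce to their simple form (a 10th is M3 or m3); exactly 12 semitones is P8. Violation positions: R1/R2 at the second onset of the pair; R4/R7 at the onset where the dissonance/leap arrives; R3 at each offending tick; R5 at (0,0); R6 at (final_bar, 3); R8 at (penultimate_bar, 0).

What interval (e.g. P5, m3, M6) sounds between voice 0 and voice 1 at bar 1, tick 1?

m3

voice 0=E3 voice 1=G4 -> m3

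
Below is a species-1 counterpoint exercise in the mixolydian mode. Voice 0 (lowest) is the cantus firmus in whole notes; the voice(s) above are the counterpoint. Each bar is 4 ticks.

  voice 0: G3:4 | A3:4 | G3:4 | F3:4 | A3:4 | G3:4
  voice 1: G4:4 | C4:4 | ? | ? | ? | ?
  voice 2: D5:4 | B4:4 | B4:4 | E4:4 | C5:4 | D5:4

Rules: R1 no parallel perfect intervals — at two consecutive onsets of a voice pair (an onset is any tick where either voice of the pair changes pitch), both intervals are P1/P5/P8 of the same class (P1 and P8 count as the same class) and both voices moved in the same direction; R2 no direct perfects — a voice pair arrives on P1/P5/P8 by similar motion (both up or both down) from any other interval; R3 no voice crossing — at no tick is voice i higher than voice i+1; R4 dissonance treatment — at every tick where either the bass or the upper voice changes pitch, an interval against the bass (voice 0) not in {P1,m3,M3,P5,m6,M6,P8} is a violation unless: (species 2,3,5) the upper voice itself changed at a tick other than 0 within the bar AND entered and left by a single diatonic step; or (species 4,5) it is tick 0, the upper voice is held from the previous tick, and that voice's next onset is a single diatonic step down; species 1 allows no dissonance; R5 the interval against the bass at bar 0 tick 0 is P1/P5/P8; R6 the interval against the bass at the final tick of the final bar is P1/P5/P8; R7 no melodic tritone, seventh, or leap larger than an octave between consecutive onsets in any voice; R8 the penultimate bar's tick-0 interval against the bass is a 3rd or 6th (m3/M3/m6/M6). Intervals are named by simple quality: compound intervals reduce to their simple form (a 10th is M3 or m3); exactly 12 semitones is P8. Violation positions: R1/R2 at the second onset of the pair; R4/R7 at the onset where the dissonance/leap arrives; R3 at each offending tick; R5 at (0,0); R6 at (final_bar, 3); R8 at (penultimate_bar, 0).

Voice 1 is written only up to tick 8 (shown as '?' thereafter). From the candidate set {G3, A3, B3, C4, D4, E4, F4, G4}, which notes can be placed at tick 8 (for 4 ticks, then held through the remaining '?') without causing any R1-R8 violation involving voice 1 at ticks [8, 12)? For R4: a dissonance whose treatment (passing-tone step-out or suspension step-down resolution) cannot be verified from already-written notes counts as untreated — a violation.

{B3, D4, E4, G4}

G3: violates R2
A3: violates R4
B3: legal
C4: violates R4
D4: legal
E4: legal
F4: violates R4
G4: legal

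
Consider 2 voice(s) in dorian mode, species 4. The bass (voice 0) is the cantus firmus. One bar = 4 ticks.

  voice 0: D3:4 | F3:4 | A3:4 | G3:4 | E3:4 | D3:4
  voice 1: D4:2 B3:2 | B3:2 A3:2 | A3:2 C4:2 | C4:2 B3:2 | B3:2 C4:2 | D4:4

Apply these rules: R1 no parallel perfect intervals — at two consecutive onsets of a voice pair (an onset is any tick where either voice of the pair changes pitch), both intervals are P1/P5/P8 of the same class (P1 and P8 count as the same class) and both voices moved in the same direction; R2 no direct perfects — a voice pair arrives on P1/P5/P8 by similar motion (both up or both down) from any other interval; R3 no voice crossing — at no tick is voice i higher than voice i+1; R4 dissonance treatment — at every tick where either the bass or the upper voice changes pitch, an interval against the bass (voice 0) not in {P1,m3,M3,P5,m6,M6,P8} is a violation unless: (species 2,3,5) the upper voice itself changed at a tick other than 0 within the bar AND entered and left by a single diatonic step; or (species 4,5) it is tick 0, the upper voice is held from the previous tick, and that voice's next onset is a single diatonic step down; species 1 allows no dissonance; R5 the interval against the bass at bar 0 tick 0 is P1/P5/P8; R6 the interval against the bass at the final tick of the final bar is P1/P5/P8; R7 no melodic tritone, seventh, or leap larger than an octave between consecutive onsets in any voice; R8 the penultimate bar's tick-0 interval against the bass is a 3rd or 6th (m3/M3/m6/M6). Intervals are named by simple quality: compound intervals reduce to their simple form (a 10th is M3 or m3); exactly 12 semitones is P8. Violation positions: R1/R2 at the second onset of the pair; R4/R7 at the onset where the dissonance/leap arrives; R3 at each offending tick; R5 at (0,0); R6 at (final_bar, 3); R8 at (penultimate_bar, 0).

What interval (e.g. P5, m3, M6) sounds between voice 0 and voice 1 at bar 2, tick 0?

voice 0=A3 voice 1=A3 -> P1

P1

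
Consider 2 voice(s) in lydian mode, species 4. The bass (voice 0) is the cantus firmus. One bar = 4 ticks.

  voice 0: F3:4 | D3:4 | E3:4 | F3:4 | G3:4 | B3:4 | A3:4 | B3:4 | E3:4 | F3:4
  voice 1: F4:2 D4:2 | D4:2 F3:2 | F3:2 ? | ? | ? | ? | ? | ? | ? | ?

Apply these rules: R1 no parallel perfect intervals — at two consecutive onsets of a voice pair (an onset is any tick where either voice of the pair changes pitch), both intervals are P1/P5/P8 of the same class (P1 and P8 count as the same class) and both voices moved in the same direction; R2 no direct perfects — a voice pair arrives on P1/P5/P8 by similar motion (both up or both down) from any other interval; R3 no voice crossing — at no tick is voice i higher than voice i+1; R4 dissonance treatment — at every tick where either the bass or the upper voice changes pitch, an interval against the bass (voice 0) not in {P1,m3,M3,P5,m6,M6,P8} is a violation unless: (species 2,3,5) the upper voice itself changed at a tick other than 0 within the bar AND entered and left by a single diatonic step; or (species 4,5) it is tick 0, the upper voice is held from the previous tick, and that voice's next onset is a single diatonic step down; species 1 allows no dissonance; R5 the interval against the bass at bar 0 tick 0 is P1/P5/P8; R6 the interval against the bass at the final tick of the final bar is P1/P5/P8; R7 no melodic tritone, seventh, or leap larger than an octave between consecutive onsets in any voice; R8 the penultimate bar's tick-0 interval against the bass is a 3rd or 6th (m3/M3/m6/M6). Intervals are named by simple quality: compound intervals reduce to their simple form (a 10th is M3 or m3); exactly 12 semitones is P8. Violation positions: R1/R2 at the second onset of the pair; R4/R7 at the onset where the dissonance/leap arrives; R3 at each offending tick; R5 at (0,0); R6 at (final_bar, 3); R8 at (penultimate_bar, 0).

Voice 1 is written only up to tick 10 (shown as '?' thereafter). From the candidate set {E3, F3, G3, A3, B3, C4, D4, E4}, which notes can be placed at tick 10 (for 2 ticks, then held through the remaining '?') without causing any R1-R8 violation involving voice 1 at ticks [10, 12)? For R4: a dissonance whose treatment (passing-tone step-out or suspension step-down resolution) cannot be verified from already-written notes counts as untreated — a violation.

E3: legal
F3: legal
G3: legal
A3: violates R4
B3: violates R7
C4: legal
D4: violates R4
E4: violates R7

{C4, E3, F3, G3}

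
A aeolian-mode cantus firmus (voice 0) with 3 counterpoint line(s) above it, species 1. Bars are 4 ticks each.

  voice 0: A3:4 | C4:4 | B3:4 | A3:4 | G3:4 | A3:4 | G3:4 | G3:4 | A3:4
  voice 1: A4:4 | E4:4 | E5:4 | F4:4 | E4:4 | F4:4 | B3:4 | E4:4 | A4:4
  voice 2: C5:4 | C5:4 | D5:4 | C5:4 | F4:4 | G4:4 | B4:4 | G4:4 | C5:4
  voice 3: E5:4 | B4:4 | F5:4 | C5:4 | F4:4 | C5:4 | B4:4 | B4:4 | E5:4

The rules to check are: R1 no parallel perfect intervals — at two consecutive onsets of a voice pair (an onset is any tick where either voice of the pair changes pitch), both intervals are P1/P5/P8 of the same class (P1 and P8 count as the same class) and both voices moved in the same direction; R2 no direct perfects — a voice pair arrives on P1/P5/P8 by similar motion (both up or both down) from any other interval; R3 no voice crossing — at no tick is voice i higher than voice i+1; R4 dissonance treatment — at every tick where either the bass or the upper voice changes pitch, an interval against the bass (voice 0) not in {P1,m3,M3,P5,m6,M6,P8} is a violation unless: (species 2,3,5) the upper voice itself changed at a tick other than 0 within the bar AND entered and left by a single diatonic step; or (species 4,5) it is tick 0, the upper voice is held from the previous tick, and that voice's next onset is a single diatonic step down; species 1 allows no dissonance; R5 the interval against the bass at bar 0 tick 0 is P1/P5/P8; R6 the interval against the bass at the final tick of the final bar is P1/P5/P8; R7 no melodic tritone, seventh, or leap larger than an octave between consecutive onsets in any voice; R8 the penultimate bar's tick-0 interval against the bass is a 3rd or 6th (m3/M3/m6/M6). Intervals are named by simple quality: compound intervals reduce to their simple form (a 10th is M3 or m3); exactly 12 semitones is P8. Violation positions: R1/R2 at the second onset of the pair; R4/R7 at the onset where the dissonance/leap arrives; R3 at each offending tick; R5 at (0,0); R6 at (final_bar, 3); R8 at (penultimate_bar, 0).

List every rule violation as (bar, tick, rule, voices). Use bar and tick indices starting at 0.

(0, 0, R5, (0, 2))
(1, 0, R1, (1, 3))
(1, 0, R3, (2, 3))
(1, 0, R4, (0, 3))
(1, 1, R3, (2, 3))
(1, 2, R3, (2, 3))
(1, 3, R3, (2, 3))
(2, 0, R3, (1, 2))
(2, 0, R4, (0, 1))
(2, 0, R4, (0, 3))
(2, 0, R7, (3,))
(2, 1, R3, (1, 2))
(2, 2, R3, (1, 2))
(2, 3, R3, (1, 2))
(3, 0, R2, (1, 2))
(3, 0, R2, (1, 3))
(3, 0, R2, (2, 3))
(3, 0, R7, (1,))
(4, 0, R1, (2, 3))
(4, 0, R4, (0, 2))
(4, 0, R4, (0, 3))
(5, 0, R2, (1, 3))
(5, 0, R4, (0, 2))
(6, 0, R2, (1, 3))
(6, 0, R7, (1,))
(7, 0, R8, (0, 2))
(8, 0, R1, (1, 3))
(8, 0, R2, (0, 1))
(8, 0, R2, (0, 3))
(8, 3, R6, (0, 2))

bar 0: v0=A3 v1=A4 v2=C5 v3=E5 downbeat P5
bar 1: v0=C4 v1=E4 v2=C5 v3=B4 downbeat M7
bar 2: v0=B3 v1=E5 v2=D5 v3=F5 downbeat TT
bar 3: v0=A3 v1=F4 v2=C5 v3=C5 downbeat m3
bar 4: v0=G3 v1=E4 v2=F4 v3=F4 downbeat m7
bar 5: v0=A3 v1=F4 v2=G4 v3=C5 downbeat m3
bar 6: v0=G3 v1=B3 v2=B4 v3=B4 downbeat M3
bar 7: v0=G3 v1=E4 v2=G4 v3=B4 downbeat M3
bar 8: v0=A3 v1=A4 v2=C5 v3=E5 downbeat P5
  -> R5 @ bar 0 tick 0 v(0, 2): opens on m3
  -> R1 @ bar 1 tick 0 v(1, 3): A4/E5 P5 -> E4/B4 P5 similar
  -> R3 @ bar 1 tick 0 v(2, 3): C5 above B4
  -> R4 @ bar 1 tick 0 v(0, 3): C4/B4 M7 untreated
  -> R3 @ bar 1 tick 1 v(2, 3): C5 above B4
  -> R3 @ bar 1 tick 2 v(2, 3): C5 above B4
  -> R3 @ bar 1 tick 3 v(2, 3): C5 above B4
  -> R3 @ bar 2 tick 0 v(1, 2): E5 above D5
  -> R4 @ bar 2 tick 0 v(0, 1): B3/E5 P4 untreated
  -> R4 @ bar 2 tick 0 v(0, 3): B3/F5 TT untreated
  -> R7 @ bar 2 tick 0 v(3,): B4->F5 leap 6st
  -> R3 @ bar 2 tick 1 v(1, 2): E5 above D5
  -> R3 @ bar 2 tick 2 v(1, 2): E5 above D5
  -> R3 @ bar 2 tick 3 v(1, 2): E5 above D5
  -> R2 @ bar 3 tick 0 v(1, 2): E5/D5 M2 -> F4/C5 P5 similar
  -> R2 @ bar 3 tick 0 v(1, 3): E5/F5 m2 -> F4/C5 P5 similar
  -> R2 @ bar 3 tick 0 v(2, 3): D5/F5 m3 -> C5/C5 P1 similar
  -> R7 @ bar 3 tick 0 v(1,): E5->F4 leap 11st
  -> R1 @ bar 4 tick 0 v(2, 3): C5/C5 P1 -> F4/F4 P1 similar
  -> R4 @ bar 4 tick 0 v(0, 2): G3/F4 m7 untreated
  -> R4 @ bar 4 tick 0 v(0, 3): G3/F4 m7 untreated
  -> R2 @ bar 5 tick 0 v(1, 3): E4/F4 m2 -> F4/C5 P5 similar
  -> R4 @ bar 5 tick 0 v(0, 2): A3/G4 m7 untreated
  -> R2 @ bar 6 tick 0 v(1, 3): F4/C5 P5 -> B3/B4 P8 similar
  -> R7 @ bar 6 tick 0 v(1,): F4->B3 leap 6st
  -> R8 @ bar 7 tick 0 v(0, 2): penult P8 not 3rd/6th
  -> R1 @ bar 8 tick 0 v(1, 3): E4/B4 P5 -> A4/E5 P5 similar
  -> R2 @ bar 8 tick 0 v(0, 1): G3/E4 M6 -> A3/A4 P8 similar
  -> R2 @ bar 8 tick 0 v(0, 3): G3/B4 M3 -> A3/E5 P5 similar
  -> R6 @ bar 8 tick 3 v(0, 2): closes on m3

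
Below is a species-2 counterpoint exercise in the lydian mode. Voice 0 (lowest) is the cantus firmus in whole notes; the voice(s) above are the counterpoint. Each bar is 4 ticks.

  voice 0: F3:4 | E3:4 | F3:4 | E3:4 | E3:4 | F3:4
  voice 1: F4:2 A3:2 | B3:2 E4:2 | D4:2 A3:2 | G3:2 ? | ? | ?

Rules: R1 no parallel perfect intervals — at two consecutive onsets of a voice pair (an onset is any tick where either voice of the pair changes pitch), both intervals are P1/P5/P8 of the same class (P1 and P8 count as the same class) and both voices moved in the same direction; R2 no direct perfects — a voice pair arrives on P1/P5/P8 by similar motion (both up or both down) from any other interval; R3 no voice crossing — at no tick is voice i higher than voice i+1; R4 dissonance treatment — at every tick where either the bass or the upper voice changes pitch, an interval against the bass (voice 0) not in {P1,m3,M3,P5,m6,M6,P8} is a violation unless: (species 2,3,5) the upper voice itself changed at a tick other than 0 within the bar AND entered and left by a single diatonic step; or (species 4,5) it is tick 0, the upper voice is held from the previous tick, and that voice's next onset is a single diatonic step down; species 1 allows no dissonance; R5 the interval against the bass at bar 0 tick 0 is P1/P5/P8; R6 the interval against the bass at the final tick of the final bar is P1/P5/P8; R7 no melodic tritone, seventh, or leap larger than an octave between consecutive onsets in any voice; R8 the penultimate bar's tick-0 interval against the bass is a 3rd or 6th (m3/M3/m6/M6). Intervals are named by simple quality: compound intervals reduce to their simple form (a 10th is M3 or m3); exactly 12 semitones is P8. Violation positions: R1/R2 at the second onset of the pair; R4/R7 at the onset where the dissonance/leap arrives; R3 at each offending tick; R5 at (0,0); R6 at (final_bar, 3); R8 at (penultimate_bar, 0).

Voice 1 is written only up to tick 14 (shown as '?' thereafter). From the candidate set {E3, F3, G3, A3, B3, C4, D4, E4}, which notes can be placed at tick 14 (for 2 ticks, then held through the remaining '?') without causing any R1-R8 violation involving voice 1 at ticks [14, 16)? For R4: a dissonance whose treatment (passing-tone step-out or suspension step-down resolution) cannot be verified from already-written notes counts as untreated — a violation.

{B3, C4, E3, E4, G3}

E3: legal
F3: violates R4
G3: legal
A3: violates R4
B3: legal
C4: legal
D4: violates R4
E4: legal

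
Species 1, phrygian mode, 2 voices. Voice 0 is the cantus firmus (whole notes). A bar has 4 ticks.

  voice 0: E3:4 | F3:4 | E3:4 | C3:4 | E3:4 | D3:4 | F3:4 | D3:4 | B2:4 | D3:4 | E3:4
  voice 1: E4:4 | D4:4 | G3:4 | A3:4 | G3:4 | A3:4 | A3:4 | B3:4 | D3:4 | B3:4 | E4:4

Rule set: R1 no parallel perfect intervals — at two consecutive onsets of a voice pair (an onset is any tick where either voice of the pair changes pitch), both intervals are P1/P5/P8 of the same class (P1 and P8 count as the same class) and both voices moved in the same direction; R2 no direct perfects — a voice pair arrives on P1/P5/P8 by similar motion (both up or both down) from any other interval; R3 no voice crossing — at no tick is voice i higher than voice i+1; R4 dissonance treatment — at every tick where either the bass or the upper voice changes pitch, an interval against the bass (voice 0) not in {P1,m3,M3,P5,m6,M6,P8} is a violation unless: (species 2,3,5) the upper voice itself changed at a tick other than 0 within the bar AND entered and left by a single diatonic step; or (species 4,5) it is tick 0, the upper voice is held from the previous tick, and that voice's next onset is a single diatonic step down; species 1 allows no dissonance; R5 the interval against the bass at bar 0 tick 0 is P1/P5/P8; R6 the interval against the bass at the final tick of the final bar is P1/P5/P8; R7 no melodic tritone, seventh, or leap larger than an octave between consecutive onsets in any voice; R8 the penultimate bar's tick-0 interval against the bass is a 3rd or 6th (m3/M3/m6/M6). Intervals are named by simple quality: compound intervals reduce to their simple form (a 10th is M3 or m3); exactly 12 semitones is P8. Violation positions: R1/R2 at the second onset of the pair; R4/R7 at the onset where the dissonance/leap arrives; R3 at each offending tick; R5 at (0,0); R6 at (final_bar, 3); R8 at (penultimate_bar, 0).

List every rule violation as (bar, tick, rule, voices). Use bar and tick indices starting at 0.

(10, 0, R2, (0, 1))

bar 0: v0=E3 v1=E4 downbeat P8
bar 1: v0=F3 v1=D4 downbeat M6
bar 2: v0=E3 v1=G3 downbeat m3
bar 3: v0=C3 v1=A3 downbeat M6
bar 4: v0=E3 v1=G3 downbeat m3
bar 5: v0=D3 v1=A3 downbeat P5
bar 6: v0=F3 v1=A3 downbeat M3
bar 7: v0=D3 v1=B3 downbeat M6
bar 8: v0=B2 v1=D3 downbeat m3
bar 9: v0=D3 v1=B3 downbeat M6
bar 10: v0=E3 v1=E4 downbeat P8
  -> R2 @ bar 10 tick 0 v(0, 1): D3/B3 M6 -> E3/E4 P8 similar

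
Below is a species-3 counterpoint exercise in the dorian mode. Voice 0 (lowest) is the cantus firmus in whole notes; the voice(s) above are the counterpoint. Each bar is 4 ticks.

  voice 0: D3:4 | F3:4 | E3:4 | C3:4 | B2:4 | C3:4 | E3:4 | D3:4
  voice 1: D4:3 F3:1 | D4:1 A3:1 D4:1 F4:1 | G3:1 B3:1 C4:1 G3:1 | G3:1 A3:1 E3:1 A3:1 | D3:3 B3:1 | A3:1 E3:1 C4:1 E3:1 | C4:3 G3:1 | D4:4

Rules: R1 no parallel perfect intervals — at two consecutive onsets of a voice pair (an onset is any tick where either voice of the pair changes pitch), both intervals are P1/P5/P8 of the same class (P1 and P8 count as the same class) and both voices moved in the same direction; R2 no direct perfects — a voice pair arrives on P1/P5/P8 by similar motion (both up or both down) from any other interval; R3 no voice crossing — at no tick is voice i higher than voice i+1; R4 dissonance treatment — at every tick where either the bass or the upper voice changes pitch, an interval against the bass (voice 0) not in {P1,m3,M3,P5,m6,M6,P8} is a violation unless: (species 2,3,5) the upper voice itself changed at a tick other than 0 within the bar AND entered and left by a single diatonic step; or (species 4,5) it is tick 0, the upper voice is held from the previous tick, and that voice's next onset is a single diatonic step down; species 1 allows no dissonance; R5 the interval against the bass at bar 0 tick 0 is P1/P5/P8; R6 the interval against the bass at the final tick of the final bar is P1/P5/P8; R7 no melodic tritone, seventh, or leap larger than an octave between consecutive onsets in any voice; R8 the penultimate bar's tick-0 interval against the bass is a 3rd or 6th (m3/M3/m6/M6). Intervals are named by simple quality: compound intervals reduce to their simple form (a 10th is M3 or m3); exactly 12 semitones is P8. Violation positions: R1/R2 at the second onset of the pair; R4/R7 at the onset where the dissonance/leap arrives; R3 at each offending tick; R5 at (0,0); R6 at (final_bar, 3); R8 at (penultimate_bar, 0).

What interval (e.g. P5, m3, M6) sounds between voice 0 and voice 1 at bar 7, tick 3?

P8

voice 0=D3 voice 1=D4 -> P8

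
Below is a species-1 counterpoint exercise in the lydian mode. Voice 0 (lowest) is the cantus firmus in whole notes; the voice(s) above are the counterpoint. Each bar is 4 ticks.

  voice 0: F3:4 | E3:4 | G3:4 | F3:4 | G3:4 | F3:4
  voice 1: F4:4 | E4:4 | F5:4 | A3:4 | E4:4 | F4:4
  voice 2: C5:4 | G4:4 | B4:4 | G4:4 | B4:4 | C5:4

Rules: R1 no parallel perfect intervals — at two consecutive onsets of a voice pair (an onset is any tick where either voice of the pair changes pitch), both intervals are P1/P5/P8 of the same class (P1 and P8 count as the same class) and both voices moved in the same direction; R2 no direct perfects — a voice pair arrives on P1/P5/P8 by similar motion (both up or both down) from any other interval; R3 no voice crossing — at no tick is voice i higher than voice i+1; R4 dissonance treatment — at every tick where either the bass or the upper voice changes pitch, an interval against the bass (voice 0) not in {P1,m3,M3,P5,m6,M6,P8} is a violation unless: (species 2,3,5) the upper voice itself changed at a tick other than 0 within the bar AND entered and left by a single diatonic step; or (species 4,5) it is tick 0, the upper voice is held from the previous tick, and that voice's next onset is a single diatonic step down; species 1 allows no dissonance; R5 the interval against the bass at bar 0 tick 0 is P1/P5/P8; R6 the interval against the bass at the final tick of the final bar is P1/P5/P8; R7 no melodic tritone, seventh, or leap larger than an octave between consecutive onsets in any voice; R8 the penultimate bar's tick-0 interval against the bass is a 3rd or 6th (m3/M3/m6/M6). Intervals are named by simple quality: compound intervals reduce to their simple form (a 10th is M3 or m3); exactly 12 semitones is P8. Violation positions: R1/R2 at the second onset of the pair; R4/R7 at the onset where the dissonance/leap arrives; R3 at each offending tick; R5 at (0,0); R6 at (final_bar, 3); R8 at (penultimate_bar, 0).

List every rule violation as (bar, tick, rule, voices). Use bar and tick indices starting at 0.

bar 0: v0=F3 v1=F4 v2=C5 downbeat P5
bar 1: v0=E3 v1=E4 v2=G4 downbeat m3
bar 2: v0=G3 v1=F5 v2=B4 downbeat M3
bar 3: v0=F3 v1=A3 v2=G4 downbeat M2
bar 4: v0=G3 v1=E4 v2=B4 downbeat M3
bar 5: v0=F3 v1=F4 v2=C5 downbeat P5
  -> R1 @ bar 1 tick 0 v(0, 1): F3/F4 P8 -> E3/E4 P8 similar
  -> R3 @ bar 2 tick 0 v(1, 2): F5 above B4
  -> R4 @ bar 2 tick 0 v(0, 1): G3/F5 m7 untreated
  -> R7 @ bar 2 tick 0 v(1,): E4->F5 leap 13st
  -> R3 @ bar 2 tick 1 v(1, 2): F5 above B4
  -> R3 @ bar 2 tick 2 v(1, 2): F5 above B4
  -> R3 @ bar 2 tick 3 v(1, 2): F5 above B4
  -> R4 @ bar 3 tick 0 v(0, 2): F3/G4 M2 untreated
  -> R7 @ bar 3 tick 0 v(1,): F5->A3 leap 20st
  -> R2 @ bar 4 tick 0 v(1, 2): A3/G4 m7 -> E4/B4 P5 similar
  -> R1 @ bar 5 tick 0 v(1, 2): E4/B4 P5 -> F4/C5 P5 similar

(1, 0, R1, (0, 1))
(2, 0, R3, (1, 2))
(2, 0, R4, (0, 1))
(2, 0, R7, (1,))
(2, 1, R3, (1, 2))
(2, 2, R3, (1, 2))
(2, 3, R3, (1, 2))
(3, 0, R4, (0, 2))
(3, 0, R7, (1,))
(4, 0, R2, (1, 2))
(5, 0, R1, (1, 2))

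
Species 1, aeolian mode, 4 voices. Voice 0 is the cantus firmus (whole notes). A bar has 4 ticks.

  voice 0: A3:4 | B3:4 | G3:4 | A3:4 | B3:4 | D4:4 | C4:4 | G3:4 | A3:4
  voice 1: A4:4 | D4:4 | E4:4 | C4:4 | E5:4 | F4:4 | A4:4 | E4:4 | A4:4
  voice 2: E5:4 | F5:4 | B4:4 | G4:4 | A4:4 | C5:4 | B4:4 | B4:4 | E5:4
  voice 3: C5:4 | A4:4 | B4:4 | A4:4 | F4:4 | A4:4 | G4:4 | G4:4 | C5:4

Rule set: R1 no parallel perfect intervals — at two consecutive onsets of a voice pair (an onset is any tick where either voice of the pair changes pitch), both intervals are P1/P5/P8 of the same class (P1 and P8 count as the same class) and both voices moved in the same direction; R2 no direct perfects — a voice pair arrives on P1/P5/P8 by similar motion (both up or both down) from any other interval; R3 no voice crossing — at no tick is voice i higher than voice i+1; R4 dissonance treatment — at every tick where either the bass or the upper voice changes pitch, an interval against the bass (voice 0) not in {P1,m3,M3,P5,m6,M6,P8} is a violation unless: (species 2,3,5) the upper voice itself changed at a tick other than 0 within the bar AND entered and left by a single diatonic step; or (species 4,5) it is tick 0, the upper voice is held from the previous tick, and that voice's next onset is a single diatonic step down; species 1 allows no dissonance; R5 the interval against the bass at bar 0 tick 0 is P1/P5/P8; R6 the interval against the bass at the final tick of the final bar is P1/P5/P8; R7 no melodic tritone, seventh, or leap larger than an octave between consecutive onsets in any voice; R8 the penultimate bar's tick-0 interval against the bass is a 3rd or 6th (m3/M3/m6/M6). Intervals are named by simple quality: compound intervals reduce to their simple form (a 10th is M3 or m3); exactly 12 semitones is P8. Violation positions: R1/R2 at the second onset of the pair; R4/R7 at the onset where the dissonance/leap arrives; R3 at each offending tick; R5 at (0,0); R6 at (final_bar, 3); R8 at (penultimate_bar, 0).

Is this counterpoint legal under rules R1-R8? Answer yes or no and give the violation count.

No (55 violations)

bar 0: v0=A3 v1=A4 v2=E5 v3=C5 (m3)
bar 1: v0=B3 v1=D4 v2=F5 v3=A4 (m7)
bar 2: v0=G3 v1=E4 v2=B4 v3=B4 (M3)
bar 3: v0=A3 v1=C4 v2=G4 v3=A4 (P8)
bar 4: v0=B3 v1=E5 v2=A4 v3=F4 (TT)
bar 5: v0=D4 v1=F4 v2=C5 v3=A4 (P5)
bar 6: v0=C4 v1=A4 v2=B4 v3=G4 (P5)
bar 7: v0=G3 v1=E4 v2=B4 v3=G4 (P8)
bar 8: v0=A3 v1=A4 v2=E5 v3=C5 (m3)
  R3 @ bar0.0: E5 above C5
  R5 @ bar0.0: opens on m3
  R3 @ bar0.1: E5 above C5
  R3 @ bar0.2: E5 above C5
  R3 @ bar0.3: E5 above C5
  R2 @ bar1.0: A4/C5 m3 -> D4/A4 P5 similar
  R3 @ bar1.0: F5 above A4
  R4 @ bar1.0: B3/F5 TT untreated
  R4 @ bar1.0: B3/A4 m7 untreated
  R3 @ bar1.1: F5 above A4
  R3 @ bar1.2: F5 above A4
  R3 @ bar1.3: F5 above A4
  R1 @ bar2.0: D4/A4 P5 -> E4/B4 P5 similar
  R7 @ bar2.0: F5->B4 leap 6st
  R1 @ bar3.0: E4/B4 P5 -> C4/G4 P5 similar
  R4 @ bar3.0: A3/G4 m7 untreated
  R1 @ bar4.0: C4/G4 P5 -> E5/A4 P5 similar
  R3 @ bar4.0: E5 above A4
  R3 @ bar4.0: A4 above F4
  R4 @ bar4.0: B3/E5 P4 untreated
  R4 @ bar4.0: B3/A4 m7 untreated
  R4 @ bar4.0: B3/F4 TT untreated
  R7 @ bar4.0: C4->E5 leap 16st
  R3 @ bar4.1: E5 above A4
  R3 @ bar4.1: A4 above F4
  R3 @ bar4.2: E5 above A4
  R3 @ bar4.2: A4 above F4
  R3 @ bar4.3: E5 above A4
  R3 @ bar4.3: A4 above F4
  R2 @ bar5.0: B3/F4 TT -> D4/A4 P5 similar
  R3 @ bar5.0: C5 above A4
  R4 @ bar5.0: D4/C5 m7 untreated
  R7 @ bar5.0: E5->F4 leap 11st
  R3 @ bar5.1: C5 above A4
  R3 @ bar5.2: C5 above A4
  R3 @ bar5.3: C5 above A4
  R1 @ bar6.0: D4/A4 P5 -> C4/G4 P5 similar
  R3 @ bar6.0: B4 above G4
  R4 @ bar6.0: C4/B4 M7 untreated
  R3 @ bar6.1: B4 above G4
  R3 @ bar6.2: B4 above G4
  R3 @ bar6.3: B4 above G4
  R3 @ bar7.0: B4 above G4
  R8 @ bar7.0: penult P8 not 3rd/6th
  R3 @ bar7.1: B4 above G4
  R3 @ bar7.2: B4 above G4
  R3 @ bar7.3: B4 above G4
  R1 @ bar8.0: E4/B4 P5 -> A4/E5 P5 similar
  R2 @ bar8.0: G3/E4 M6 -> A3/A4 P8 similar
  R2 @ bar8.0: G3/B4 M3 -> A3/E5 P5 similar
  R3 @ bar8.0: E5 above C5
  R3 @ bar8.1: E5 above C5
  R3 @ bar8.2: E5 above C5
  R3 @ bar8.3: E5 above C5
  R6 @ bar8.3: closes on m3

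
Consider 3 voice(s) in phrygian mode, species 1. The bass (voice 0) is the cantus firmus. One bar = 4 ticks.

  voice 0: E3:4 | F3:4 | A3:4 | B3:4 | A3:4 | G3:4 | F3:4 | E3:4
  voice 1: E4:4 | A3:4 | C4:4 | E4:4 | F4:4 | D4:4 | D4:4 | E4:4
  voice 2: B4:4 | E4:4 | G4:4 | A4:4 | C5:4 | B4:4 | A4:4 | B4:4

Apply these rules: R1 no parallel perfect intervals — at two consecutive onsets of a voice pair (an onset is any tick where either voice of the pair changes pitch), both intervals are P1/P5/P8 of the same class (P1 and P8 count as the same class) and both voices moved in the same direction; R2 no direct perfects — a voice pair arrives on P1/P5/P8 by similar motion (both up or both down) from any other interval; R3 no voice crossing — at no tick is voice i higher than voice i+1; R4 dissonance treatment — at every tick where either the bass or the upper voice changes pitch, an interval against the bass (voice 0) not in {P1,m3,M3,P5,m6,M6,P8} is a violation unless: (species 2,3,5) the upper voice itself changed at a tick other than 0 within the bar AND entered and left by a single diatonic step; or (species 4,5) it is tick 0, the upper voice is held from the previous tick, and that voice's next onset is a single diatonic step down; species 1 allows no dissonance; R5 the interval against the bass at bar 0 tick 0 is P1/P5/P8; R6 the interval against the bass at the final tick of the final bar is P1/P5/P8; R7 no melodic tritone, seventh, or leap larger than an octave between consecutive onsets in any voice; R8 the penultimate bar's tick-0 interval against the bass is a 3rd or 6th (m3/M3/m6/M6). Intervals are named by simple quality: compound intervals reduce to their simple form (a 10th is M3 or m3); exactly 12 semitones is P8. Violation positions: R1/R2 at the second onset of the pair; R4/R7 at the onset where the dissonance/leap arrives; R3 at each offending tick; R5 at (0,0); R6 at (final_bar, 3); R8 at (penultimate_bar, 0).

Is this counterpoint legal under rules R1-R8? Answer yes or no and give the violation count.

bar 0: v0=E3 v1=E4 v2=B4 (P5)
bar 1: v0=F3 v1=A3 v2=E4 (M7)
bar 2: v0=A3 v1=C4 v2=G4 (m7)
bar 3: v0=B3 v1=E4 v2=A4 (m7)
bar 4: v0=A3 v1=F4 v2=C5 (m3)
bar 5: v0=G3 v1=D4 v2=B4 (M3)
bar 6: v0=F3 v1=D4 v2=A4 (M3)
bar 7: v0=E3 v1=E4 v2=B4 (P5)
  R1 @ bar1.0: E4/B4 P5 -> A3/E4 P5 similar
  R4 @ bar1.0: F3/E4 M7 untreated
  R1 @ bar2.0: A3/E4 P5 -> C4/G4 P5 similar
  R4 @ bar2.0: A3/G4 m7 untreated
  R4 @ bar3.0: B3/E4 P4 untreated
  R4 @ bar3.0: B3/A4 m7 untreated
  R2 @ bar4.0: E4/A4 P4 -> F4/C5 P5 similar
  R2 @ bar5.0: A3/F4 m6 -> G3/D4 P5 similar
  R1 @ bar7.0: D4/A4 P5 -> E4/B4 P5 similar

No (9 violations)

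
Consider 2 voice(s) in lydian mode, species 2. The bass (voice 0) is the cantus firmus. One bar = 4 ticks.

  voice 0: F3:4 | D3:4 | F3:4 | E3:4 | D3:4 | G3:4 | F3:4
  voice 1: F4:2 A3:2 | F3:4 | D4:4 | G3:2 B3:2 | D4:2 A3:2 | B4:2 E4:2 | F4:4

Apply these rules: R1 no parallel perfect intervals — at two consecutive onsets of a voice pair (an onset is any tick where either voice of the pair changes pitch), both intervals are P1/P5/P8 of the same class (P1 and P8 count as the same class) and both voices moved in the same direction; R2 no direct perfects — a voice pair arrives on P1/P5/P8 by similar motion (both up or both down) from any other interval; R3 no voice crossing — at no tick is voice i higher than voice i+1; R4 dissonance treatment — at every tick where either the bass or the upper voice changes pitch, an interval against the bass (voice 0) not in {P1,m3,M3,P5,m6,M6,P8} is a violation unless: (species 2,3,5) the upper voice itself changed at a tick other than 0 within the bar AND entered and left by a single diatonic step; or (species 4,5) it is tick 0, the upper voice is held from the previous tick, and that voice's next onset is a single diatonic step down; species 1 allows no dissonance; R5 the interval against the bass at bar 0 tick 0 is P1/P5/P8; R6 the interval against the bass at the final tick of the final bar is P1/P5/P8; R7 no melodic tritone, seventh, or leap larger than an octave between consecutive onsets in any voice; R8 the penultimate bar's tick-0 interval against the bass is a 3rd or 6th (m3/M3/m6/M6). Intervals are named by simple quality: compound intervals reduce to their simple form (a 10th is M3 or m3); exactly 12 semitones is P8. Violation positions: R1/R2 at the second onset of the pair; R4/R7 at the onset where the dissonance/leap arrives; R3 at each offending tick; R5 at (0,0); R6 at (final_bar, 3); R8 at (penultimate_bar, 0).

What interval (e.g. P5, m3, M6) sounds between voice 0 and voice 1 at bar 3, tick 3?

P5

voice 0=E3 voice 1=B3 -> P5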